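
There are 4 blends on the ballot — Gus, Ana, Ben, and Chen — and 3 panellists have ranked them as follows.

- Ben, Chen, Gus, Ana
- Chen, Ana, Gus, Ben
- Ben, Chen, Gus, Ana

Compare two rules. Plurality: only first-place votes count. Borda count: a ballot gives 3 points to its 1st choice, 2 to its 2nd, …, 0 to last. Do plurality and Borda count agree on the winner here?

No

Plurality first-place counts: Gus 0, Ana 0, Ben 2, Chen 1 → Ben.
Borda totals: Gus 3, Ana 2, Ben 6, Chen 7 → Chen.
The two rules disagree: plurality picks Ben, Borda picks Chen.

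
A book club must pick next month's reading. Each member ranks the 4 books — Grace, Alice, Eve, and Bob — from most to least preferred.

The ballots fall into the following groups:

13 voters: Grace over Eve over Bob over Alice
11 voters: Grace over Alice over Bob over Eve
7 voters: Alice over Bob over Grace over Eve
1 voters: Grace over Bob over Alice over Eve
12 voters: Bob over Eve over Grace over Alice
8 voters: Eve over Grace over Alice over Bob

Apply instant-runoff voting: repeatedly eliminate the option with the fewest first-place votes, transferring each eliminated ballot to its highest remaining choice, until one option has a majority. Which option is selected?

Round 1: Grace 25, Bob 12, Eve 8, Alice 7. Alice has the fewest and is eliminated.
Round 2: Grace 25, Bob 19, Eve 8. Eve has the fewest and is eliminated.
Round 3: Grace 33, Bob 19. Grace has a majority.

Grace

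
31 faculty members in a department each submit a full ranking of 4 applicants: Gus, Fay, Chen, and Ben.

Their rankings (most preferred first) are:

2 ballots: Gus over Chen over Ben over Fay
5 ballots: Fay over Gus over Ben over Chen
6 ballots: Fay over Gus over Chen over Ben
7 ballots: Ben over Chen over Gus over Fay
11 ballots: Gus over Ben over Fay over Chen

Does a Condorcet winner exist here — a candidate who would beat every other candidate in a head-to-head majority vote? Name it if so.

Gus

Head-to-head results (31 voters total):
Gus vs Fay: Gus wins 20–11.
Gus vs Chen: Gus wins 24–7.
Gus vs Ben: Gus wins 24–7.
Fay vs Chen: Fay wins 22–9.
Fay vs Ben: Ben wins 20–11.
Chen vs Ben: Ben wins 23–8.
Gus beats each rival — Fay (20–11), Chen (24–7), Ben (24–7) — so Gus is the Condorcet winner.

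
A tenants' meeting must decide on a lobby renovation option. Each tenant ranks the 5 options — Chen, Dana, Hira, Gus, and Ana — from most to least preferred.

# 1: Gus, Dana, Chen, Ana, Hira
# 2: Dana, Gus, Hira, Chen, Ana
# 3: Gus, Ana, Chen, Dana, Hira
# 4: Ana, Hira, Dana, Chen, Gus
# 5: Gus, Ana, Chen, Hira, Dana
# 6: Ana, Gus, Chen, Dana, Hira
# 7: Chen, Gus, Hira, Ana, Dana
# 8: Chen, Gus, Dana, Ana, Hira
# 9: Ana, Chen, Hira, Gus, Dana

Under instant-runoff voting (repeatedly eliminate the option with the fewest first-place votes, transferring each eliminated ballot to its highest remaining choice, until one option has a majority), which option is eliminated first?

Hira

Round 1: Gus 3, Ana 3, Chen 2, Dana 1, Hira 0. Hira has the fewest and is eliminated.
Round 2: Gus 3, Ana 3, Chen 2, Dana 1. Dana has the fewest and is eliminated.
Round 3: Gus 4, Ana 3, Chen 2. Chen has the fewest and is eliminated.
Round 4: Gus 6, Ana 3. Gus has a majority.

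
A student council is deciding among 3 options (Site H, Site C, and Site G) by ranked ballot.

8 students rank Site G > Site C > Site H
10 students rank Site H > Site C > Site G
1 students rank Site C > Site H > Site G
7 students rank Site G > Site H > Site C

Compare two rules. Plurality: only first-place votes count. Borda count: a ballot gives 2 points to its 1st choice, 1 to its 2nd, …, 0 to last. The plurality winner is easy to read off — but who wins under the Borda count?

Site G

Plurality first-place counts: Site H 10, Site C 1, Site G 15 → Site G.
Borda totals: Site H 28, Site C 20, Site G 30 → Site G.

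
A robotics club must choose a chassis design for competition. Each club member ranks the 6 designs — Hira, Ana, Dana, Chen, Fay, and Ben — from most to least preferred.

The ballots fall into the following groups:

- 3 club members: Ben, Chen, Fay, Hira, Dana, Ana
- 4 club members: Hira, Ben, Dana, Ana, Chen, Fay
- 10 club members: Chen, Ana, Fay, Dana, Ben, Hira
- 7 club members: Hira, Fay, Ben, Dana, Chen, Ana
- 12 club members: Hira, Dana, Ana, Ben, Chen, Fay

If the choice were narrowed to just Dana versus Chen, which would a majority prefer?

Ballots ranking Dana above Chen: 4+7+12 = 23.
Ballots ranking Chen above Dana: 3+10 = 13.
Dana wins the head-to-head, 23–13.

Dana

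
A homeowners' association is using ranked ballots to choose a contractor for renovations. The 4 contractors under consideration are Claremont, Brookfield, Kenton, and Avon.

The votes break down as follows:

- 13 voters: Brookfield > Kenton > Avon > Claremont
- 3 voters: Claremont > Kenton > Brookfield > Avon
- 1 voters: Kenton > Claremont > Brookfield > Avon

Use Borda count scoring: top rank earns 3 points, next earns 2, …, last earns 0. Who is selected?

Brookfield

Borda scores:
  Claremont: 13·0 + 3·3 + 2 = 11
  Brookfield: 13·3 + 3·1 + 1 = 43
  Kenton: 13·2 + 3·2 + 3 = 35
  Avon: 13·1 + 3·0 + 0 = 13
Brookfield has the highest total.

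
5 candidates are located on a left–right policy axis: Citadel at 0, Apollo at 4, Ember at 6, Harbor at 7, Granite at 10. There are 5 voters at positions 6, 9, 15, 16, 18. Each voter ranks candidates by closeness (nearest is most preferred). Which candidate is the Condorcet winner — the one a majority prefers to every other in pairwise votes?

Granite

With single-peaked preferences on a line, the Condorcet winner is the candidate closest to the median voter.
The median voter (position 15) is closest to Granite at 10.
Check: Granite vs Ember — voters closer to Granite: 4 of 5.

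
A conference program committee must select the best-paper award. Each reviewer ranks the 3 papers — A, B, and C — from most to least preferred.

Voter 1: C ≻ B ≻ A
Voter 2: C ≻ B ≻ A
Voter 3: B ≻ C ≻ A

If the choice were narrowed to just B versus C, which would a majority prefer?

C

Ballots ranking B above C: 1.
Ballots ranking C above B: 2.
C wins the head-to-head, 2–1.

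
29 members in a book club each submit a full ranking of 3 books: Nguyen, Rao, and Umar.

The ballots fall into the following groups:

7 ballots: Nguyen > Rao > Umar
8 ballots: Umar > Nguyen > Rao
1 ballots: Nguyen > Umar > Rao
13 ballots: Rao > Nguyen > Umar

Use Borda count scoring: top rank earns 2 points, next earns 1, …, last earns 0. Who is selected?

Nguyen

Borda scores:
  Nguyen: 7·2 + 8·1 + 2 + 13·1 = 37
  Rao: 7·1 + 8·0 + 0 + 13·2 = 33
  Umar: 7·0 + 8·2 + 1 + 13·0 = 17
Nguyen has the highest total.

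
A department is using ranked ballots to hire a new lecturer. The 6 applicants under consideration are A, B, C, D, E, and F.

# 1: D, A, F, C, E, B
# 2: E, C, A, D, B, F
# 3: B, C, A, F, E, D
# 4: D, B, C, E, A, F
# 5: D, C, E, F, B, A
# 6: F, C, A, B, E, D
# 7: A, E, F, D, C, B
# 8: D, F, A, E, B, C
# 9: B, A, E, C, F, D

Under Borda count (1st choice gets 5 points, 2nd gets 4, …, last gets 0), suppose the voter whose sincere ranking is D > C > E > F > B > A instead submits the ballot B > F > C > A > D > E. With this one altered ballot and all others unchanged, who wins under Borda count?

A

Borda totals with the altered ballot: A 28, B 23, C 23, D 20, E 19, F 22.
The winner is unchanged: still A.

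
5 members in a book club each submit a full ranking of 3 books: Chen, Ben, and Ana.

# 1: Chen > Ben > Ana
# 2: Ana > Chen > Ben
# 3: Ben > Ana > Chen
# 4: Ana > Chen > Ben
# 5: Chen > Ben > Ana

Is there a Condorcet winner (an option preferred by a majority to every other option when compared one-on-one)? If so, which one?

Head-to-head results (5 voters total):
Chen vs Ben: Chen wins 4–1.
Chen vs Ana: Ana wins 3–2.
Ben vs Ana: Ben wins 3–2.
No candidate beats all others: Chen beats Ben beats Ana beats Chen, a majority cycle.

There is no Condorcet winner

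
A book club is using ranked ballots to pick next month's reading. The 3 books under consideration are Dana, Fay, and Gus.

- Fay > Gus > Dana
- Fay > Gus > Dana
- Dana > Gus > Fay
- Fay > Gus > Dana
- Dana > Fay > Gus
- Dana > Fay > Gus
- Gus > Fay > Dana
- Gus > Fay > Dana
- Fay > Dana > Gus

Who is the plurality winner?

First-place vote totals:
  Dana: 3
  Fay: 4
  Gus: 2
Fay has the most first-place votes.

Fay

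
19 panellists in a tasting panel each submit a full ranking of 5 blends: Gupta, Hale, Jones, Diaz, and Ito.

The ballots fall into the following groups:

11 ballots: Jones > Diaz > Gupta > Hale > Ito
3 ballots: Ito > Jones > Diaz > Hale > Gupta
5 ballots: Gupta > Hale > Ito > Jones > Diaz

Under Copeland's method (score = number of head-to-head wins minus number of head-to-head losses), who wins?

Jones

Pairwise results:
  Gupta vs Hale: Gupta wins 16–3.
  Gupta vs Jones: Jones wins 14–5.
  Gupta vs Diaz: Diaz wins 14–5.
  Gupta vs Ito: Gupta wins 16–3.
  Hale vs Jones: Jones wins 14–5.
  Hale vs Diaz: Diaz wins 14–5.
  Hale vs Ito: Hale wins 16–3.
  Jones vs Diaz: Jones wins 19–0.
  Jones vs Ito: Jones wins 11–8.
  Diaz vs Ito: Diaz wins 11–8.
Copeland scores (wins − losses):
  Gupta: 2 − 2 = 0
  Hale: 1 − 3 = -2
  Jones: 4 − 0 = 4
  Diaz: 3 − 1 = 2
  Ito: 0 − 4 = -4
Jones has the best Copeland score.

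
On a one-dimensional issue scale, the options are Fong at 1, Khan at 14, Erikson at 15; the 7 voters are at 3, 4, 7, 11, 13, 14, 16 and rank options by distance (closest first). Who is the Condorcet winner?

With single-peaked preferences on a line, the Condorcet winner is the candidate closest to the median voter.
The median voter (position 11) is closest to Khan at 14.
Check: Khan vs Fong — voters closer to Khan: 4 of 7.

Khan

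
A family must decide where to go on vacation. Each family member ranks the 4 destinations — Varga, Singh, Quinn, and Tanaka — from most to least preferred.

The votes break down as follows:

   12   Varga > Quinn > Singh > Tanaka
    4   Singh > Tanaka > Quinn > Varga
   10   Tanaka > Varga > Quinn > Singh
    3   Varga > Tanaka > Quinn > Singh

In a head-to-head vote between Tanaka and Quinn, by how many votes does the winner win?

5

Ballots ranking Tanaka above Quinn: 4+10+3 = 17.
Ballots ranking Quinn above Tanaka: 12.
Tanaka wins 17–12, a margin of 5.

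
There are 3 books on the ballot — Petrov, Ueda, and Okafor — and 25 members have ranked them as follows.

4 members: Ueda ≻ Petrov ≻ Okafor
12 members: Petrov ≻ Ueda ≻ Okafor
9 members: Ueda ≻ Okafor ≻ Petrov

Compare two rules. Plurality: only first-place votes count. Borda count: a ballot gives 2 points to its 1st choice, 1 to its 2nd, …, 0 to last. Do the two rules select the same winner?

Yes

Plurality first-place counts: Petrov 12, Ueda 13, Okafor 0 → Ueda.
Borda totals: Petrov 28, Ueda 38, Okafor 9 → Ueda.
The two rules agree on Ueda.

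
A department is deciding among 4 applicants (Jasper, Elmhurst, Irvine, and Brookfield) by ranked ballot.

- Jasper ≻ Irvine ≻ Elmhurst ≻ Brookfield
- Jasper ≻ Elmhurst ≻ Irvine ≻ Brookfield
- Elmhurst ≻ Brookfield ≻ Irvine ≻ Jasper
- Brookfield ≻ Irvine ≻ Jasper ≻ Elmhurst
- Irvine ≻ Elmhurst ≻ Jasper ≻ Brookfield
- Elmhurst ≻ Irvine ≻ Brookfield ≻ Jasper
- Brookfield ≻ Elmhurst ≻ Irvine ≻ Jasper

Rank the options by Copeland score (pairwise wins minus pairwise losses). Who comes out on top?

Elmhurst

Pairwise results:
  Jasper vs Elmhurst: Elmhurst wins 4–3.
  Jasper vs Irvine: Irvine wins 5–2.
  Jasper vs Brookfield: Brookfield wins 4–3.
  Elmhurst vs Irvine: Elmhurst wins 4–3.
  Elmhurst vs Brookfield: Elmhurst wins 5–2.
  Irvine vs Brookfield: Irvine wins 4–3.
Copeland scores (wins − losses):
  Jasper: 0 − 3 = -3
  Elmhurst: 3 − 0 = 3
  Irvine: 2 − 1 = 1
  Brookfield: 1 − 2 = -1
Elmhurst has the best Copeland score.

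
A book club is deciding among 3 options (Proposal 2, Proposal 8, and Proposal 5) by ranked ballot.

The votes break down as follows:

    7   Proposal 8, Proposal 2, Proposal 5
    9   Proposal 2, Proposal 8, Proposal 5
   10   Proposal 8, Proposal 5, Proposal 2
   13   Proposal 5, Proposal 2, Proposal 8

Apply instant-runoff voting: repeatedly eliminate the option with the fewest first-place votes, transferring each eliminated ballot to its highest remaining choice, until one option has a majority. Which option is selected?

Proposal 8

Round 1: Proposal 8 17, Proposal 5 13, Proposal 2 9. Proposal 2 has the fewest and is eliminated.
Round 2: Proposal 8 26, Proposal 5 13. Proposal 8 has a majority.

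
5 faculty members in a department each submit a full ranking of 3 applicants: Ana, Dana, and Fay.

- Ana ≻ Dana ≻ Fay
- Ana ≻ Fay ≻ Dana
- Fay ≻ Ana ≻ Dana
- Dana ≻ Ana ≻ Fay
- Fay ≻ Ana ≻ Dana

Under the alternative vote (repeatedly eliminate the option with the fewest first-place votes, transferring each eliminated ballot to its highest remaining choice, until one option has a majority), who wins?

Ana

Round 1: Ana 2, Fay 2, Dana 1. Dana has the fewest and is eliminated.
Round 2: Ana 3, Fay 2. Ana has a majority.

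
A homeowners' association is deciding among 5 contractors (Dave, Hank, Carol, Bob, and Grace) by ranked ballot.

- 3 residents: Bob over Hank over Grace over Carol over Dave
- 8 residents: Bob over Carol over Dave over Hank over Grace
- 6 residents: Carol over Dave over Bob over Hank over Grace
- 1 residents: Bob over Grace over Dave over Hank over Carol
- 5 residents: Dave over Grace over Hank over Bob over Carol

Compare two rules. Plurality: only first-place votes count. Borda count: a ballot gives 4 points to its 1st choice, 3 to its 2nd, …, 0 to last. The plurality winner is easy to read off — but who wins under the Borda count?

Plurality first-place counts: Dave 5, Hank 0, Carol 6, Bob 12, Grace 0 → Bob.
Borda totals: Dave 56, Hank 34, Carol 51, Bob 65, Grace 24 → Bob.

Bob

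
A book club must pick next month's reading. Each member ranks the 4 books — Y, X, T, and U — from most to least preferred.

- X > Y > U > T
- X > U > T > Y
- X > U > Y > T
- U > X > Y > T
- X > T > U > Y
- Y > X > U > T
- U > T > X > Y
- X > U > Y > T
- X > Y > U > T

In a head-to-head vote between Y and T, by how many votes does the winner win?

3

Ballots ranking Y above T: 6.
Ballots ranking T above Y: 3.
Y wins 6–3, a margin of 3.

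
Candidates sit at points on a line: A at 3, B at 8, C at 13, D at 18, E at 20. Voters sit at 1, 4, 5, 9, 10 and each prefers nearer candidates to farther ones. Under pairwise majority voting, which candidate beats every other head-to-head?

A

With single-peaked preferences on a line, the Condorcet winner is the candidate closest to the median voter.
The median voter (position 5) is closest to A at 3.
Check: A vs C — voters closer to A: 3 of 5.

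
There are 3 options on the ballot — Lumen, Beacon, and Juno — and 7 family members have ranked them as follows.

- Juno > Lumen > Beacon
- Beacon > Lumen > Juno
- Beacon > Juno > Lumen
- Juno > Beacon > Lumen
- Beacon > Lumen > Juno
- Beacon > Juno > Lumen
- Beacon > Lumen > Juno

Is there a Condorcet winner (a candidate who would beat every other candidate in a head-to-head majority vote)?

Head-to-head results (7 voters total):
Lumen vs Beacon: Beacon wins 6–1.
Lumen vs Juno: Juno wins 4–3.
Beacon vs Juno: Beacon wins 5–2.
Beacon beats each rival — Lumen (6–1), Juno (5–2) — so Beacon is the Condorcet winner.

Yes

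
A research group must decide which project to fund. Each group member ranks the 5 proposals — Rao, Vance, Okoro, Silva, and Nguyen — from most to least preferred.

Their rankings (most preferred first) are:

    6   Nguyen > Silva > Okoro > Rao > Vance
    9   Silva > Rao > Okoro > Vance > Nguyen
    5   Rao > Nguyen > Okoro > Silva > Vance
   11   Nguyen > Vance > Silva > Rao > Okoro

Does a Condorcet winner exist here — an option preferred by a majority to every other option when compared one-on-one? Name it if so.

Head-to-head results (31 voters total):
Rao vs Vance: Rao wins 20–11.
Rao vs Okoro: Rao wins 25–6.
Rao vs Silva: Silva wins 26–5.
Rao vs Nguyen: Nguyen wins 17–14.
Vance vs Okoro: Okoro wins 20–11.
Vance vs Silva: Silva wins 20–11.
Vance vs Nguyen: Nguyen wins 22–9.
Okoro vs Silva: Silva wins 26–5.
Okoro vs Nguyen: Nguyen wins 22–9.
Silva vs Nguyen: Nguyen wins 22–9.
Nguyen beats each rival — Rao (17–14), Vance (22–9), Okoro (22–9), Silva (22–9) — so Nguyen is the Condorcet winner.

Nguyen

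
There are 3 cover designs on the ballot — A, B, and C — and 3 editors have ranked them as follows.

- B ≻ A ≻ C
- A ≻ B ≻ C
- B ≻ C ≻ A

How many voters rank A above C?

2

Ballots ranking A above C: 2.
Ballots ranking C above A: 1.
So 2 of 3 voters prefer A to C.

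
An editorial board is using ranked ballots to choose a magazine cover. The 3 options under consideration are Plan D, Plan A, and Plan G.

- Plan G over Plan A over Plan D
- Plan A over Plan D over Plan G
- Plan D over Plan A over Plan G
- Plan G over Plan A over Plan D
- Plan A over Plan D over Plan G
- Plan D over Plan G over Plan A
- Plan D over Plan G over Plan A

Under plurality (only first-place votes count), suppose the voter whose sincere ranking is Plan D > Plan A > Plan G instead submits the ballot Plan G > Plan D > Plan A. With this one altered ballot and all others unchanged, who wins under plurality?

First-place totals with the altered ballot: Plan D 2, Plan A 2, Plan G 3.
The switch changes the winner from Plan D to Plan G.

Plan G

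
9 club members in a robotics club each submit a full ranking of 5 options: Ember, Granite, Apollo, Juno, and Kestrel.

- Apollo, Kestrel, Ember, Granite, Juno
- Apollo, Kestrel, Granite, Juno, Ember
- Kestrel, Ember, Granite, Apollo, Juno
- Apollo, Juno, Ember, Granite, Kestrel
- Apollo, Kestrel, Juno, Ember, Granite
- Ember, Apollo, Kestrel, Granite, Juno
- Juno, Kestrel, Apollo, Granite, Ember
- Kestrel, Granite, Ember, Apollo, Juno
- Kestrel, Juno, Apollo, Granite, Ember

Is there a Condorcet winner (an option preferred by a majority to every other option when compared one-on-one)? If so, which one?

Head-to-head results (9 voters total):
Ember vs Granite: Ember wins 5–4.
Ember vs Apollo: Apollo wins 6–3.
Ember vs Juno: Juno wins 5–4.
Ember vs Kestrel: Kestrel wins 7–2.
Granite vs Apollo: Apollo wins 7–2.
Granite vs Juno: Granite wins 5–4.
Granite vs Kestrel: Kestrel wins 8–1.
Apollo vs Juno: Apollo wins 7–2.
Apollo vs Kestrel: Apollo wins 5–4.
Juno vs Kestrel: Kestrel wins 7–2.
Apollo beats each rival — Ember (6–3), Granite (7–2), Juno (7–2), Kestrel (5–4) — so Apollo is the Condorcet winner.

Apollo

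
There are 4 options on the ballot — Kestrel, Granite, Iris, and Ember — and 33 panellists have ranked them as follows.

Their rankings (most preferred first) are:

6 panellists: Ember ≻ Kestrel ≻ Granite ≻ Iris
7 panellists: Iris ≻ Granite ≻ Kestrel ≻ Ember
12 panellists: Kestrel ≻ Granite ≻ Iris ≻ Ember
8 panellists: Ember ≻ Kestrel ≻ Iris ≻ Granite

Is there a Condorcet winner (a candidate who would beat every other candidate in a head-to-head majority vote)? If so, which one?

Head-to-head results (33 voters total):
Kestrel vs Granite: Kestrel wins 26–7.
Kestrel vs Iris: Kestrel wins 26–7.
Kestrel vs Ember: Kestrel wins 19–14.
Granite vs Iris: Granite wins 18–15.
Granite vs Ember: Granite wins 19–14.
Iris vs Ember: Iris wins 19–14.
Kestrel beats each rival — Granite (26–7), Iris (26–7), Ember (19–14) — so Kestrel is the Condorcet winner.

Kestrel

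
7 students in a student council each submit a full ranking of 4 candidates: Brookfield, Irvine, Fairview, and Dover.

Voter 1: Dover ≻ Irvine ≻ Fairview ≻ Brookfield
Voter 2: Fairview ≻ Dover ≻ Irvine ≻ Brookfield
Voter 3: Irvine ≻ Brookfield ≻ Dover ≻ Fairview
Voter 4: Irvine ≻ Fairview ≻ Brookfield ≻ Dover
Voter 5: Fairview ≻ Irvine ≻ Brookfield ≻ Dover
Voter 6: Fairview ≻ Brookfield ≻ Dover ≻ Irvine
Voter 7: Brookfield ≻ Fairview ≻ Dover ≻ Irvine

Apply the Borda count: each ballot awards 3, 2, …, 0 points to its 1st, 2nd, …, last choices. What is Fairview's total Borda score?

14

Borda scores:
  Brookfield: 0 + 0 + 2 + 1 + 1 + 2 + 3 = 9
  Irvine: 2 + 1 + 3 + 3 + 2 + 0 + 0 = 11
  Fairview: 1 + 3 + 0 + 2 + 3 + 3 + 2 = 14
  Dover: 3 + 2 + 1 + 0 + 0 + 1 + 1 = 8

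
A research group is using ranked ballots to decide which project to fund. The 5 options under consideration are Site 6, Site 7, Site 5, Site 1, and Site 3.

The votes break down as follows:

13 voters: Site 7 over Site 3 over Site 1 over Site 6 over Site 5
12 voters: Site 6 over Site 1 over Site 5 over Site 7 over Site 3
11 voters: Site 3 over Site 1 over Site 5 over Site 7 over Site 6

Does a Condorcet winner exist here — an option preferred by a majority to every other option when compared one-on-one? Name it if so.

None — there is no Condorcet winner

Head-to-head results (36 voters total):
Site 6 vs Site 7: Site 7 wins 24–12.
Site 6 vs Site 5: Site 6 wins 25–11.
Site 6 vs Site 1: Site 1 wins 24–12.
Site 6 vs Site 3: Site 3 wins 24–12.
Site 7 vs Site 5: Site 5 wins 23–13.
Site 7 vs Site 1: Site 1 wins 23–13.
Site 7 vs Site 3: Site 7 wins 25–11.
Site 5 vs Site 1: Site 1 wins 36–0.
Site 5 vs Site 3: Site 3 wins 24–12.
Site 1 vs Site 3: Site 3 wins 24–12.
No candidate beats all others: Site 6 beats Site 5 beats Site 7 beats Site 6, a majority cycle.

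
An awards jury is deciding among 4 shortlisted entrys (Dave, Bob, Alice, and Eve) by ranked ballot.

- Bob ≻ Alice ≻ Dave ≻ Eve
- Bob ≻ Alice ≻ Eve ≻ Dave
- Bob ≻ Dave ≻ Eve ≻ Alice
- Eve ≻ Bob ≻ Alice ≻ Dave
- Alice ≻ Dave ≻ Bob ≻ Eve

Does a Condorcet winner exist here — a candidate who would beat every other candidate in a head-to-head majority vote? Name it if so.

Bob

Head-to-head results (5 voters total):
Dave vs Bob: Bob wins 4–1.
Dave vs Alice: Alice wins 4–1.
Dave vs Eve: Dave wins 3–2.
Bob vs Alice: Bob wins 4–1.
Bob vs Eve: Bob wins 4–1.
Alice vs Eve: Alice wins 3–2.
Bob beats each rival — Dave (4–1), Alice (4–1), Eve (4–1) — so Bob is the Condorcet winner.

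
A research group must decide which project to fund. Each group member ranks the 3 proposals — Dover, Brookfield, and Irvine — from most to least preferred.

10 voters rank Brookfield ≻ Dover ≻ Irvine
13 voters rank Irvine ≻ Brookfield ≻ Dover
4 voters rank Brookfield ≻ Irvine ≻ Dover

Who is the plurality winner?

First-place vote totals:
  Dover: 0
  Brookfield: 14
  Irvine: 13
Brookfield has the most first-place votes.

Brookfield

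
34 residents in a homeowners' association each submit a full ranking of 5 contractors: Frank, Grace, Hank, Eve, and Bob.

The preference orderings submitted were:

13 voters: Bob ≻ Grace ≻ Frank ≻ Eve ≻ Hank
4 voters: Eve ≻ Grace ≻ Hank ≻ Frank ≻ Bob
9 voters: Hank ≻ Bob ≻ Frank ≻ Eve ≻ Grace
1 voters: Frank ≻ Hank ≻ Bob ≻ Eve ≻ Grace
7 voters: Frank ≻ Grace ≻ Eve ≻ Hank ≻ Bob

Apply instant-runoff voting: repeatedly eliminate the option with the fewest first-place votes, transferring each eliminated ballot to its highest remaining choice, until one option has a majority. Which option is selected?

Hank

Round 1: Bob 13, Hank 9, Frank 8, Eve 4, Grace 0. Grace has the fewest and is eliminated.
Round 2: Bob 13, Hank 9, Frank 8, Eve 4. Eve has the fewest and is eliminated.
Round 3: Hank 13, Bob 13, Frank 8. Frank has the fewest and is eliminated.
Round 4: Hank 21, Bob 13. Hank has a majority.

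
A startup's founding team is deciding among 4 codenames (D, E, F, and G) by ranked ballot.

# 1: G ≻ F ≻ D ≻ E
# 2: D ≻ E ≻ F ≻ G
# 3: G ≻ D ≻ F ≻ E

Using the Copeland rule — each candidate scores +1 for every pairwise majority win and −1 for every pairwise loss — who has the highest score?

G

Pairwise results:
  D vs E: D wins 3–0.
  D vs F: D wins 2–1.
  D vs G: G wins 2–1.
  E vs F: F wins 2–1.
  E vs G: G wins 2–1.
  F vs G: G wins 2–1.
Copeland scores (wins − losses):
  D: 2 − 1 = 1
  E: 0 − 3 = -3
  F: 1 − 2 = -1
  G: 3 − 0 = 3
G has the best Copeland score.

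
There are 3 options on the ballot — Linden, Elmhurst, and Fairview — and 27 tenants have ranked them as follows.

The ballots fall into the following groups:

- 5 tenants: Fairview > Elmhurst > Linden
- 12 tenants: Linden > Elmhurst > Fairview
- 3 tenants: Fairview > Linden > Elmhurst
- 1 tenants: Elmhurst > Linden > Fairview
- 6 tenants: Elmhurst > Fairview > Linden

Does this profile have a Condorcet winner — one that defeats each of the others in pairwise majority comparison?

No

Head-to-head results (27 voters total):
Linden vs Elmhurst: Linden wins 15–12.
Linden vs Fairview: Fairview wins 14–13.
Elmhurst vs Fairview: Elmhurst wins 19–8.
No candidate beats all others: Linden beats Elmhurst beats Fairview beats Linden, a majority cycle.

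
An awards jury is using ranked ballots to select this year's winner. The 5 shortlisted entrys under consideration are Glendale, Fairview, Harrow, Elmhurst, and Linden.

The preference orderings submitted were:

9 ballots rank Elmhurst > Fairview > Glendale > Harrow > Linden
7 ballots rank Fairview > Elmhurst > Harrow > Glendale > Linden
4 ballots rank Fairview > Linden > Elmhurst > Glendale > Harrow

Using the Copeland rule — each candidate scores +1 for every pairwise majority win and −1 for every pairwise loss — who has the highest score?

Fairview

Pairwise results:
  Glendale vs Fairview: Fairview wins 20–0.
  Glendale vs Harrow: Glendale wins 13–7.
  Glendale vs Elmhurst: Elmhurst wins 20–0.
  Glendale vs Linden: Glendale wins 16–4.
  Fairview vs Harrow: Fairview wins 20–0.
  Fairview vs Elmhurst: Fairview wins 11–9.
  Fairview vs Linden: Fairview wins 20–0.
  Harrow vs Elmhurst: Elmhurst wins 20–0.
  Harrow vs Linden: Harrow wins 16–4.
  Elmhurst vs Linden: Elmhurst wins 16–4.
Copeland scores (wins − losses):
  Glendale: 2 − 2 = 0
  Fairview: 4 − 0 = 4
  Harrow: 1 − 3 = -2
  Elmhurst: 3 − 1 = 2
  Linden: 0 − 4 = -4
Fairview has the best Copeland score.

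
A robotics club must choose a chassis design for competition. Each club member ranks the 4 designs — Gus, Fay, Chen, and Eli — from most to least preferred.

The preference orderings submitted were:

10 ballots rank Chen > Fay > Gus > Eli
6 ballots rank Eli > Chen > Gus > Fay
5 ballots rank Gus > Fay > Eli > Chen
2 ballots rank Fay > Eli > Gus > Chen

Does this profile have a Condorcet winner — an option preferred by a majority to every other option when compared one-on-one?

Head-to-head results (23 voters total):
Gus vs Fay: Fay wins 12–11.
Gus vs Chen: Chen wins 16–7.
Gus vs Eli: Gus wins 15–8.
Fay vs Chen: Chen wins 16–7.
Fay vs Eli: Fay wins 17–6.
Chen vs Eli: Eli wins 13–10.
No candidate beats all others: Gus beats Eli beats Chen beats Gus, a majority cycle.

No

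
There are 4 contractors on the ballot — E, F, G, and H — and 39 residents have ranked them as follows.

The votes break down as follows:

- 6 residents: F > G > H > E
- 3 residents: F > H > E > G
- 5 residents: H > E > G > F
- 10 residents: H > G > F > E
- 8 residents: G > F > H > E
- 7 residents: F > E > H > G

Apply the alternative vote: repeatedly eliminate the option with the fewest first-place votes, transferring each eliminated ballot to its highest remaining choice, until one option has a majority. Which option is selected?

F

Round 1: F 16, H 15, G 8, E 0. E has the fewest and is eliminated.
Round 2: F 16, H 15, G 8. G has the fewest and is eliminated.
Round 3: F 24, H 15. F has a majority.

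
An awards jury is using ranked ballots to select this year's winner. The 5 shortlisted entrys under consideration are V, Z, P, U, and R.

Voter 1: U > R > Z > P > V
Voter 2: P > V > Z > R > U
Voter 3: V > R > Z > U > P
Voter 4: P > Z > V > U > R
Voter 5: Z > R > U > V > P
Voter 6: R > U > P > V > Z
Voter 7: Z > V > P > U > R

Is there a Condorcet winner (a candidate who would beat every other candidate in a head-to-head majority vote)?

Yes

Head-to-head results (7 voters total):
V vs Z: Z wins 4–3.
V vs P: P wins 4–3.
V vs U: V wins 4–3.
V vs R: V wins 4–3.
Z vs P: Z wins 4–3.
Z vs U: Z wins 5–2.
Z vs R: Z wins 4–3.
P vs U: U wins 4–3.
P vs R: R wins 4–3.
U vs R: R wins 4–3.
Z beats each rival — V (4–3), P (4–3), U (5–2), R (4–3) — so Z is the Condorcet winner.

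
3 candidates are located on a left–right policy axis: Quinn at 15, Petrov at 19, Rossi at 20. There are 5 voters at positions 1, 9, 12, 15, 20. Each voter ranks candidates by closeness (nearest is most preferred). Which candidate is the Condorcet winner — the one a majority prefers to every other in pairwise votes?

Quinn

With single-peaked preferences on a line, the Condorcet winner is the candidate closest to the median voter.
The median voter (position 12) is closest to Quinn at 15.
Check: Quinn vs Rossi — voters closer to Quinn: 4 of 5.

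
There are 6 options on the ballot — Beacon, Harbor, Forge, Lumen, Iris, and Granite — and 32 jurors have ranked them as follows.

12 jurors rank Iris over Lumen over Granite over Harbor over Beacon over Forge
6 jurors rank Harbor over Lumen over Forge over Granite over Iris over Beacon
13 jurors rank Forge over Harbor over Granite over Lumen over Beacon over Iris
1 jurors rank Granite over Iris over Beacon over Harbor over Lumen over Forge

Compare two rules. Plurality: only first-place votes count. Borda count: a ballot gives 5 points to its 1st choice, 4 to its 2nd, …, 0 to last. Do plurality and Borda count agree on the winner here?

Plurality first-place counts: Beacon 0, Harbor 6, Forge 13, Lumen 0, Iris 12, Granite 1 → Forge.
Borda totals: Beacon 28, Harbor 108, Forge 83, Lumen 99, Iris 70, Granite 92 → Harbor.
The two rules disagree: plurality picks Forge, Borda picks Harbor.

No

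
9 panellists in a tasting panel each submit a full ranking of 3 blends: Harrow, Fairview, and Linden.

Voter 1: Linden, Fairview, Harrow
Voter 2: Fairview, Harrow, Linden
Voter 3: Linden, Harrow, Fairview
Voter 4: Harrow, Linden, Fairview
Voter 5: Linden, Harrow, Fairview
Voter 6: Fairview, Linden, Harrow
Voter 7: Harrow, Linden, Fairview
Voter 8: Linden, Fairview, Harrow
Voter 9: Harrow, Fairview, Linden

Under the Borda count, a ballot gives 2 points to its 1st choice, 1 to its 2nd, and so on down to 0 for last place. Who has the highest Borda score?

Borda scores:
  Harrow: 0 + 1 + 1 + 2 + 1 + 0 + 2 + 0 + 2 = 9
  Fairview: 1 + 2 + 0 + 0 + 0 + 2 + 0 + 1 + 1 = 7
  Linden: 2 + 0 + 2 + 1 + 2 + 1 + 1 + 2 + 0 = 11
Linden has the highest total.

Linden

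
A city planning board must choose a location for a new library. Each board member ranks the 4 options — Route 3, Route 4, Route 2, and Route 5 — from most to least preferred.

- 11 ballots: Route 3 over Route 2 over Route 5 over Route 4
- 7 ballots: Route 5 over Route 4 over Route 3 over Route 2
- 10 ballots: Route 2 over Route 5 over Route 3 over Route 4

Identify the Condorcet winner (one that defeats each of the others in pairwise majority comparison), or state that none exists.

There is no Condorcet winner

Head-to-head results (28 voters total):
Route 3 vs Route 4: Route 3 wins 21–7.
Route 3 vs Route 2: Route 3 wins 18–10.
Route 3 vs Route 5: Route 5 wins 17–11.
Route 4 vs Route 2: Route 2 wins 21–7.
Route 4 vs Route 5: Route 5 wins 28–0.
Route 2 vs Route 5: Route 2 wins 21–7.
No candidate beats all others: Route 3 beats Route 2 beats Route 5 beats Route 3, a majority cycle.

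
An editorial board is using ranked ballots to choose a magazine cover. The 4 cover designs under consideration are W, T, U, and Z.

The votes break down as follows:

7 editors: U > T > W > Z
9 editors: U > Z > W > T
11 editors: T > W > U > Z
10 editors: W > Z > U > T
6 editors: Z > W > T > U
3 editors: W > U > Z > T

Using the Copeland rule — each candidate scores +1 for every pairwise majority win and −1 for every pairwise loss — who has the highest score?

W

Pairwise results:
  W vs T: W wins 28–18.
  W vs U: W wins 30–16.
  W vs Z: W wins 31–15.
  T vs U: U wins 29–17.
  T vs Z: Z wins 28–18.
  U vs Z: U wins 30–16.
Copeland scores (wins − losses):
  W: 3 − 0 = 3
  T: 0 − 3 = -3
  U: 2 − 1 = 1
  Z: 1 − 2 = -1
W has the best Copeland score.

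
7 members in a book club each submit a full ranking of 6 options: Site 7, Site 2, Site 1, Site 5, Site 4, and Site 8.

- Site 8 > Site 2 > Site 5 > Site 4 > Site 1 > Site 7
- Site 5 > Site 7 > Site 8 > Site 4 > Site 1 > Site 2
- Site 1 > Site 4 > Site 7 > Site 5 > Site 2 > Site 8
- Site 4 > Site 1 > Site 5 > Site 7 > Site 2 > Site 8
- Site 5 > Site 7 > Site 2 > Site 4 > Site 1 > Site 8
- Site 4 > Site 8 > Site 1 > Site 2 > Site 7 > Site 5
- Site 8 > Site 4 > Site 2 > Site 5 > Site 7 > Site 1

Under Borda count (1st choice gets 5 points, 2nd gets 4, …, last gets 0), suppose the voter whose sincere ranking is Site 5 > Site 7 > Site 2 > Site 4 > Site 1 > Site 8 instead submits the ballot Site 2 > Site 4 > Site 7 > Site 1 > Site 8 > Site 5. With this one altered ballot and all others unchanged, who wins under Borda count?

Site 4

Borda totals with the altered ballot: Site 7 14, Site 2 16, Site 1 16, Site 5 15, Site 4 26, Site 8 18.
The winner is unchanged: still Site 4.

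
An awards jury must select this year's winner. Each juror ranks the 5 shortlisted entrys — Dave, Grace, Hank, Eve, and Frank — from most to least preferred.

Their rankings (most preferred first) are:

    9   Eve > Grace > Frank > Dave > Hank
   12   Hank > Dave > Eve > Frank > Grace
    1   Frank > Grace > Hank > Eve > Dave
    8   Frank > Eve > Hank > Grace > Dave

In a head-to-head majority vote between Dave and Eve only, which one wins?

Eve

Ballots ranking Dave above Eve: 12.
Ballots ranking Eve above Dave: 9+1+8 = 18.
Eve wins the head-to-head, 18–12.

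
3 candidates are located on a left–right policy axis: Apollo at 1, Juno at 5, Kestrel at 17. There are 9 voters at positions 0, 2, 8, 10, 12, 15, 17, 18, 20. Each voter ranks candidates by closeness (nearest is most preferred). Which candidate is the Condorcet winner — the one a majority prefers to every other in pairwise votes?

With single-peaked preferences on a line, the Condorcet winner is the candidate closest to the median voter.
The median voter (position 12) is closest to Kestrel at 17.
Check: Kestrel vs Juno — voters closer to Kestrel: 5 of 9.

Kestrel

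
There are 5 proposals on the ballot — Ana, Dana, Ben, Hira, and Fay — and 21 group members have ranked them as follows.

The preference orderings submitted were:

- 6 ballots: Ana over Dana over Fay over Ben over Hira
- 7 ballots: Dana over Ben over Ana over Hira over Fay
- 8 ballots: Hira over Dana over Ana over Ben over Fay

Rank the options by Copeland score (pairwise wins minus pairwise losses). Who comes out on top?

Dana

Pairwise results:
  Ana vs Dana: Dana wins 15–6.
  Ana vs Ben: Ana wins 14–7.
  Ana vs Hira: Ana wins 13–8.
  Ana vs Fay: Ana wins 21–0.
  Dana vs Ben: Dana wins 21–0.
  Dana vs Hira: Dana wins 13–8.
  Dana vs Fay: Dana wins 21–0.
  Ben vs Hira: Ben wins 13–8.
  Ben vs Fay: Ben wins 15–6.
  Hira vs Fay: Hira wins 15–6.
Copeland scores (wins − losses):
  Ana: 3 − 1 = 2
  Dana: 4 − 0 = 4
  Ben: 2 − 2 = 0
  Hira: 1 − 3 = -2
  Fay: 0 − 4 = -4
Dana has the best Copeland score.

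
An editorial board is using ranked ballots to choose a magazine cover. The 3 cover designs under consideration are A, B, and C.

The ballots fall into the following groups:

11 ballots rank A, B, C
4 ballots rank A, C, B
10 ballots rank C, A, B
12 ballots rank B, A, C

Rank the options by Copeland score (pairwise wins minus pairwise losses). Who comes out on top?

Pairwise results:
  A vs B: A wins 25–12.
  A vs C: A wins 27–10.
  B vs C: B wins 23–14.
Copeland scores (wins − losses):
  A: 2 − 0 = 2
  B: 1 − 1 = 0
  C: 0 − 2 = -2
A has the best Copeland score.

A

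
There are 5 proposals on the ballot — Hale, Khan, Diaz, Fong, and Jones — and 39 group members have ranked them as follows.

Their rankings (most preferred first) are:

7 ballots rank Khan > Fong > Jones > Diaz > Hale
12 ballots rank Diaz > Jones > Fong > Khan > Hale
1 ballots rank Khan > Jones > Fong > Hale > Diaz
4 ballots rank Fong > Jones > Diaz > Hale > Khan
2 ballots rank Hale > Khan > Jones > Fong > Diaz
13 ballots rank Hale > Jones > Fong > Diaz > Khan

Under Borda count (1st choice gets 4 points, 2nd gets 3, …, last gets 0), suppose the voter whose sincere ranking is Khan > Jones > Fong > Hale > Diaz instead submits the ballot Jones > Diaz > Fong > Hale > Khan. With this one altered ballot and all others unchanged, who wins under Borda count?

Jones

Borda totals with the altered ballot: Hale 65, Khan 46, Diaz 79, Fong 91, Jones 109.
The winner is unchanged: still Jones.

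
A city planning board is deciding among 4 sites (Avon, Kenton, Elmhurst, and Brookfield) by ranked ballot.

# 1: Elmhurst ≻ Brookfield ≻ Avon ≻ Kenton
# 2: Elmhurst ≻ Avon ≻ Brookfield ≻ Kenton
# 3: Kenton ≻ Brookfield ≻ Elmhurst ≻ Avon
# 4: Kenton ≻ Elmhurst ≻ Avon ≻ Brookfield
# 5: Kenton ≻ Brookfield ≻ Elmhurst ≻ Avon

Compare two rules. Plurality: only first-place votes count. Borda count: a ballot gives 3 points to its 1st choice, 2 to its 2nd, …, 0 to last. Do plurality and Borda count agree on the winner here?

No

Plurality first-place counts: Avon 0, Kenton 3, Elmhurst 2, Brookfield 0 → Kenton.
Borda totals: Avon 4, Kenton 9, Elmhurst 10, Brookfield 7 → Elmhurst.
The two rules disagree: plurality picks Kenton, Borda picks Elmhurst.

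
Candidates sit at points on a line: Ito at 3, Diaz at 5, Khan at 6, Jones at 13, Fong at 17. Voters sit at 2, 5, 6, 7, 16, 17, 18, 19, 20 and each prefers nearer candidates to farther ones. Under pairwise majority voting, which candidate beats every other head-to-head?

With single-peaked preferences on a line, the Condorcet winner is the candidate closest to the median voter.
The median voter (position 16) is closest to Fong at 17.
Check: Fong vs Diaz — voters closer to Fong: 5 of 9.

Fong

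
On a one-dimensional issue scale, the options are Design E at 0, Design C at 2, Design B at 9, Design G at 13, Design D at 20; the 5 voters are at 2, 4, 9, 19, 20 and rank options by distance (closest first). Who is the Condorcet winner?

Design B

With single-peaked preferences on a line, the Condorcet winner is the candidate closest to the median voter.
The median voter (position 9) is closest to Design B at 9.
Check: Design B vs Design E — voters closer to Design B: 3 of 5.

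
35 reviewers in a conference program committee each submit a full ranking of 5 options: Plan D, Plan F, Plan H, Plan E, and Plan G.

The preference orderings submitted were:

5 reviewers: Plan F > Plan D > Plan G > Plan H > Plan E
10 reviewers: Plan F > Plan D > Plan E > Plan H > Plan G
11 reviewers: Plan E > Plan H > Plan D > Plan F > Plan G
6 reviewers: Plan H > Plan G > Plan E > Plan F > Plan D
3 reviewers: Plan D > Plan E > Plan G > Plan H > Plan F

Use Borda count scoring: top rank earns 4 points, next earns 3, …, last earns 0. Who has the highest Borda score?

Borda scores:
  Plan D: 5·3 + 10·3 + 11·2 + 6·0 + 3·4 = 79
  Plan F: 5·4 + 10·4 + 11·1 + 6·1 + 3·0 = 77
  Plan H: 5·1 + 10·1 + 11·3 + 6·4 + 3·1 = 75
  Plan E: 5·0 + 10·2 + 11·4 + 6·2 + 3·3 = 85
  Plan G: 5·2 + 10·0 + 11·0 + 6·3 + 3·2 = 34
Plan E has the highest total.

Plan E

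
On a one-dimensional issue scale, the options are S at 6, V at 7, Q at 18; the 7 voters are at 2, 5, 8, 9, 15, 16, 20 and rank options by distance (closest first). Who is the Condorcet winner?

With single-peaked preferences on a line, the Condorcet winner is the candidate closest to the median voter.
The median voter (position 9) is closest to V at 7.
Check: V vs S — voters closer to V: 5 of 7.

V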